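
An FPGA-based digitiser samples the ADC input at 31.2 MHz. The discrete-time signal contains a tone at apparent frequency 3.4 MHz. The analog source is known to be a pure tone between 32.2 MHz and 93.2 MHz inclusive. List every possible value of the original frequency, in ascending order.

Frequencies that alias to 3.4 MHz are k·fs ± 3.4 MHz for integer k ≥ 0.
k=0: 3.4 MHz.
k=1: 27.8 MHz, 34.6 MHz.
k=2: 59 MHz, 65.8 MHz.
k=3: 90.2 MHz, 97 MHz.
k=4: 121.4 MHz, 128.2 MHz.
Within [32.2 MHz, 93.2 MHz]: 34.6 MHz, 59 MHz, 65.8 MHz, 90.2 MHz.

34.6 MHz, 59 MHz, 65.8 MHz, 90.2 MHz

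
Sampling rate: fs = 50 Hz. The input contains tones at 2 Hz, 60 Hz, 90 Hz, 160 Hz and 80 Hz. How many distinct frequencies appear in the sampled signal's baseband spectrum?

fs/2 = 25 Hz.
2 Hz ≤ fs/2 = 25 Hz, passes unchanged.
60 Hz mod fs = 10 Hz.
10 Hz ≤ fs/2 = 25 Hz, appears at 10 Hz.
90 Hz mod fs = 40 Hz.
40 Hz > fs/2 = 25 Hz, folds to fs − 40 Hz = 10 Hz.
160 Hz mod fs = 10 Hz.
10 Hz ≤ fs/2 = 25 Hz, appears at 10 Hz.
80 Hz mod fs = 30 Hz.
30 Hz > fs/2 = 25 Hz, folds to fs − 30 Hz = 20 Hz.
Distinct values: {2 Hz, 10 Hz, 20 Hz} → 3.

3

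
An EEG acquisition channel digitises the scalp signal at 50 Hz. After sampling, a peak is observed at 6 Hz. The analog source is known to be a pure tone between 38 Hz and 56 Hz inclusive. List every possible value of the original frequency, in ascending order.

Frequencies that alias to 6 Hz are k·fs ± 6 Hz for integer k ≥ 0.
k=0: 6 Hz.
k=1: 44 Hz, 56 Hz.
k=2: 94 Hz, 106 Hz.
Within [38 Hz, 56 Hz]: 44 Hz, 56 Hz.

44 Hz, 56 Hz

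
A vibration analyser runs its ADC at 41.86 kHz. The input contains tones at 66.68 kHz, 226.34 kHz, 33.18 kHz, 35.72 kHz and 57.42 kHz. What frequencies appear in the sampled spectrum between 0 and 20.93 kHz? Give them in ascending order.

fs/2 = 20.93 kHz.
66.68 kHz mod fs = 24.82 kHz.
24.82 kHz > fs/2 = 20.93 kHz, folds to fs − 24.82 kHz = 17.04 kHz.
226.34 kHz mod fs = 17.04 kHz.
17.04 kHz ≤ fs/2 = 20.93 kHz, appears at 17.04 kHz.
33.18 kHz > fs/2 = 20.93 kHz, folds to fs − 33.18 kHz = 8.68 kHz.
35.72 kHz > fs/2 = 20.93 kHz, folds to fs − 35.72 kHz = 6.14 kHz.
57.42 kHz mod fs = 15.56 kHz.
15.56 kHz ≤ fs/2 = 20.93 kHz, appears at 15.56 kHz.
Distinct values: {6.14 kHz, 8.68 kHz, 15.56 kHz, 17.04 kHz}.

6.14 kHz, 8.68 kHz, 15.56 kHz, 17.04 kHz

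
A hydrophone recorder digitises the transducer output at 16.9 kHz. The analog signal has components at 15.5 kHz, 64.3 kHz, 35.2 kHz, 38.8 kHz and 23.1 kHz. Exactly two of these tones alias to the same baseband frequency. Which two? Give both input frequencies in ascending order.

15.5 kHz, 35.2 kHz

fs/2 = 8.45 kHz.
15.5 kHz > fs/2 = 8.45 kHz, folds to fs − 15.5 kHz = 1.4 kHz.
64.3 kHz mod fs = 13.6 kHz.
13.6 kHz > fs/2 = 8.45 kHz, folds to fs − 13.6 kHz = 3.3 kHz.
35.2 kHz mod fs = 1.4 kHz.
1.4 kHz ≤ fs/2 = 8.45 kHz, appears at 1.4 kHz.
38.8 kHz mod fs = 5 kHz.
5 kHz ≤ fs/2 = 8.45 kHz, appears at 5 kHz.
23.1 kHz mod fs = 6.2 kHz.
6.2 kHz ≤ fs/2 = 8.45 kHz, appears at 6.2 kHz.
15.5 kHz and 35.2 kHz both map to 1.4 kHz.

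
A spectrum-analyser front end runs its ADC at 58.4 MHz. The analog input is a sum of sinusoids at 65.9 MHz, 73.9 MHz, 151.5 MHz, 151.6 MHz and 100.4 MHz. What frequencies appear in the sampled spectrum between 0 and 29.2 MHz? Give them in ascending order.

fs/2 = 29.2 MHz.
65.9 MHz mod fs = 7.5 MHz.
7.5 MHz ≤ fs/2 = 29.2 MHz, appears at 7.5 MHz.
73.9 MHz mod fs = 15.5 MHz.
15.5 MHz ≤ fs/2 = 29.2 MHz, appears at 15.5 MHz.
151.5 MHz mod fs = 34.7 MHz.
34.7 MHz > fs/2 = 29.2 MHz, folds to fs − 34.7 MHz = 23.7 MHz.
151.6 MHz mod fs = 34.8 MHz.
34.8 MHz > fs/2 = 29.2 MHz, folds to fs − 34.8 MHz = 23.6 MHz.
100.4 MHz mod fs = 42 MHz.
42 MHz > fs/2 = 29.2 MHz, folds to fs − 42 MHz = 16.4 MHz.
Distinct values: {7.5 MHz, 15.5 MHz, 16.4 MHz, 23.6 MHz, 23.7 MHz}.

7.5 MHz, 15.5 MHz, 16.4 MHz, 23.6 MHz, 23.7 MHz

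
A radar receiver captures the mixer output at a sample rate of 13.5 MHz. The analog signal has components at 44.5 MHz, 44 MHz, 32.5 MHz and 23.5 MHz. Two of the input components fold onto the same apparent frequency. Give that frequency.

fs/2 = 6.75 MHz.
44.5 MHz mod fs = 4 MHz.
4 MHz ≤ fs/2 = 6.75 MHz, appears at 4 MHz.
44 MHz mod fs = 3.5 MHz.
3.5 MHz ≤ fs/2 = 6.75 MHz, appears at 3.5 MHz.
32.5 MHz mod fs = 5.5 MHz.
5.5 MHz ≤ fs/2 = 6.75 MHz, appears at 5.5 MHz.
23.5 MHz mod fs = 10 MHz.
10 MHz > fs/2 = 6.75 MHz, folds to fs − 10 MHz = 3.5 MHz.
23.5 MHz and 44 MHz both map to 3.5 MHz.

3.5 MHz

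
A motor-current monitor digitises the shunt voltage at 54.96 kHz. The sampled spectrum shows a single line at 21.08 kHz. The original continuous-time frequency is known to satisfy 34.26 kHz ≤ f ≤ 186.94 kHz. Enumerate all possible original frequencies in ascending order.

Frequencies that alias to 21.08 kHz are k·fs ± 21.08 kHz for integer k ≥ 0.
k=0: 21.08 kHz.
k=1: 33.88 kHz, 76.04 kHz.
k=2: 88.84 kHz, 131 kHz.
k=3: 143.8 kHz, 185.96 kHz.
k=4: 198.76 kHz, 240.92 kHz.
Within [34.26 kHz, 186.94 kHz]: 76.04 kHz, 88.84 kHz, 131 kHz, 143.8 kHz, 185.96 kHz.

76.04 kHz, 88.84 kHz, 131 kHz, 143.8 kHz, 185.96 kHz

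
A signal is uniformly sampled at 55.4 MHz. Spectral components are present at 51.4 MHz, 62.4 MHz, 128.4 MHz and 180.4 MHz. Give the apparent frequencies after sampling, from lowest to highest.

fs/2 = 27.7 MHz.
51.4 MHz > fs/2 = 27.7 MHz, folds to fs − 51.4 MHz = 4 MHz.
62.4 MHz mod fs = 7 MHz.
7 MHz ≤ fs/2 = 27.7 MHz, appears at 7 MHz.
128.4 MHz mod fs = 17.6 MHz.
17.6 MHz ≤ fs/2 = 27.7 MHz, appears at 17.6 MHz.
180.4 MHz mod fs = 14.2 MHz.
14.2 MHz ≤ fs/2 = 27.7 MHz, appears at 14.2 MHz.
Distinct values: {4 MHz, 7 MHz, 14.2 MHz, 17.6 MHz}.

4 MHz, 7 MHz, 14.2 MHz, 17.6 MHz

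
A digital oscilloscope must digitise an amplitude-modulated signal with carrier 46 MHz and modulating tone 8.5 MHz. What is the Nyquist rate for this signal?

109 MHz

AM sidebands sit at fc ± fm = 37.5 MHz and 54.5 MHz.
Highest-frequency component: 54.5 MHz.
Nyquist rate = 2 × 54.5 MHz = 109 MHz.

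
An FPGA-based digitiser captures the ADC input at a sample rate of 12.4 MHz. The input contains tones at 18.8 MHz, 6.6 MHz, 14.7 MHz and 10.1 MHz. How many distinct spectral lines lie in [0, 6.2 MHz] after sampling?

fs/2 = 6.2 MHz.
18.8 MHz mod fs = 6.4 MHz.
6.4 MHz > fs/2 = 6.2 MHz, folds to fs − 6.4 MHz = 6 MHz.
6.6 MHz > fs/2 = 6.2 MHz, folds to fs − 6.6 MHz = 5.8 MHz.
14.7 MHz mod fs = 2.3 MHz.
2.3 MHz ≤ fs/2 = 6.2 MHz, appears at 2.3 MHz.
10.1 MHz > fs/2 = 6.2 MHz, folds to fs − 10.1 MHz = 2.3 MHz.
Distinct values: {2.3 MHz, 5.8 MHz, 6 MHz} → 3.

3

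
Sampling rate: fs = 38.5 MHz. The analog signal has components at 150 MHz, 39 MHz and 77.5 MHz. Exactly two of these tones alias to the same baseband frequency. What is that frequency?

0.5 MHz

fs/2 = 19.25 MHz.
150 MHz mod fs = 34.5 MHz.
34.5 MHz > fs/2 = 19.25 MHz, folds to fs − 34.5 MHz = 4 MHz.
39 MHz mod fs = 0.5 MHz.
0.5 MHz ≤ fs/2 = 19.25 MHz, appears at 0.5 MHz.
77.5 MHz mod fs = 0.5 MHz.
0.5 MHz ≤ fs/2 = 19.25 MHz, appears at 0.5 MHz.
39 MHz and 77.5 MHz both map to 0.5 MHz.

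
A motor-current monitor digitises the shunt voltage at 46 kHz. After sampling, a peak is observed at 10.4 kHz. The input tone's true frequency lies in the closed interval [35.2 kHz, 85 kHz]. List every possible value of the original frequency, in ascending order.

Frequencies that alias to 10.4 kHz are k·fs ± 10.4 kHz for integer k ≥ 0.
k=0: 10.4 kHz.
k=1: 35.6 kHz, 56.4 kHz.
k=2: 81.6 kHz, 102.4 kHz.
k=3: 127.6 kHz, 148.4 kHz.
Within [35.2 kHz, 85 kHz]: 35.6 kHz, 56.4 kHz, 81.6 kHz.

35.6 kHz, 56.4 kHz, 81.6 kHz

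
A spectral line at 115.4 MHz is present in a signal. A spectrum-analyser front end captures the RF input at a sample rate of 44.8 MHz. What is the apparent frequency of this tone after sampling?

115.4 MHz mod fs = 25.8 MHz.
25.8 MHz > fs/2 = 22.4 MHz, folds to fs − 25.8 MHz = 19 MHz.

19 MHz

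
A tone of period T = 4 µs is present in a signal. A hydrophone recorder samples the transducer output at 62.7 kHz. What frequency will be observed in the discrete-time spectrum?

T = 4 µs → f = 1/T = 250 kHz.
250 kHz mod fs = 61.9 kHz.
61.9 kHz > fs/2 = 31.35 kHz, folds to fs − 61.9 kHz = 0.8 kHz.

0.8 kHz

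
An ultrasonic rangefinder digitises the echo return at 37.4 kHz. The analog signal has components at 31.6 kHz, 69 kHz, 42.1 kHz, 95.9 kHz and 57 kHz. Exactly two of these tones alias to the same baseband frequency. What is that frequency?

fs/2 = 18.7 kHz.
31.6 kHz > fs/2 = 18.7 kHz, folds to fs − 31.6 kHz = 5.8 kHz.
69 kHz mod fs = 31.6 kHz.
31.6 kHz > fs/2 = 18.7 kHz, folds to fs − 31.6 kHz = 5.8 kHz.
42.1 kHz mod fs = 4.7 kHz.
4.7 kHz ≤ fs/2 = 18.7 kHz, appears at 4.7 kHz.
95.9 kHz mod fs = 21.1 kHz.
21.1 kHz > fs/2 = 18.7 kHz, folds to fs − 21.1 kHz = 16.3 kHz.
57 kHz mod fs = 19.6 kHz.
19.6 kHz > fs/2 = 18.7 kHz, folds to fs − 19.6 kHz = 17.8 kHz.
31.6 kHz and 69 kHz both map to 5.8 kHz.

5.8 kHz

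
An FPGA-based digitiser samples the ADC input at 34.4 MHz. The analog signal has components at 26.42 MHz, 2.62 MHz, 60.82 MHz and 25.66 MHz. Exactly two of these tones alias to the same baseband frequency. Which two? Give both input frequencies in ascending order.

fs/2 = 17.2 MHz.
26.42 MHz > fs/2 = 17.2 MHz, folds to fs − 26.42 MHz = 7.98 MHz.
2.62 MHz ≤ fs/2 = 17.2 MHz, passes unchanged.
60.82 MHz mod fs = 26.42 MHz.
26.42 MHz > fs/2 = 17.2 MHz, folds to fs − 26.42 MHz = 7.98 MHz.
25.66 MHz > fs/2 = 17.2 MHz, folds to fs − 25.66 MHz = 8.74 MHz.
26.42 MHz and 60.82 MHz both map to 7.98 MHz.

26.42 MHz, 60.82 MHz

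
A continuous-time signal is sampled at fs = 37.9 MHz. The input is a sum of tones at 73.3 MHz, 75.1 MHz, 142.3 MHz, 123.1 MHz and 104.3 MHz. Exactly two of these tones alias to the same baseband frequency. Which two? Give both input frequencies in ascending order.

fs/2 = 18.95 MHz.
73.3 MHz mod fs = 35.4 MHz.
35.4 MHz > fs/2 = 18.95 MHz, folds to fs − 35.4 MHz = 2.5 MHz.
75.1 MHz mod fs = 37.2 MHz.
37.2 MHz > fs/2 = 18.95 MHz, folds to fs − 37.2 MHz = 0.7 MHz.
142.3 MHz mod fs = 28.6 MHz.
28.6 MHz > fs/2 = 18.95 MHz, folds to fs − 28.6 MHz = 9.3 MHz.
123.1 MHz mod fs = 9.4 MHz.
9.4 MHz ≤ fs/2 = 18.95 MHz, appears at 9.4 MHz.
104.3 MHz mod fs = 28.5 MHz.
28.5 MHz > fs/2 = 18.95 MHz, folds to fs − 28.5 MHz = 9.4 MHz.
104.3 MHz and 123.1 MHz both map to 9.4 MHz.

104.3 MHz, 123.1 MHz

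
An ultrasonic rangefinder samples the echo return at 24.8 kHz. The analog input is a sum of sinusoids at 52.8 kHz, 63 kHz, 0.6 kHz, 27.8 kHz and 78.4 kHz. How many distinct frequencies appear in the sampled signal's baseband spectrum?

5

fs/2 = 12.4 kHz.
52.8 kHz mod fs = 3.2 kHz.
3.2 kHz ≤ fs/2 = 12.4 kHz, appears at 3.2 kHz.
63 kHz mod fs = 13.4 kHz.
13.4 kHz > fs/2 = 12.4 kHz, folds to fs − 13.4 kHz = 11.4 kHz.
0.6 kHz ≤ fs/2 = 12.4 kHz, passes unchanged.
27.8 kHz mod fs = 3 kHz.
3 kHz ≤ fs/2 = 12.4 kHz, appears at 3 kHz.
78.4 kHz mod fs = 4 kHz.
4 kHz ≤ fs/2 = 12.4 kHz, appears at 4 kHz.
Distinct values: {0.6 kHz, 3 kHz, 3.2 kHz, 4 kHz, 11.4 kHz} → 5.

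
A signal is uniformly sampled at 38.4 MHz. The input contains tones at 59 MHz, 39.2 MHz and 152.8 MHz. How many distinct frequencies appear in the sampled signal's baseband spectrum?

2

fs/2 = 19.2 MHz.
59 MHz mod fs = 20.6 MHz.
20.6 MHz > fs/2 = 19.2 MHz, folds to fs − 20.6 MHz = 17.8 MHz.
39.2 MHz mod fs = 0.8 MHz.
0.8 MHz ≤ fs/2 = 19.2 MHz, appears at 0.8 MHz.
152.8 MHz mod fs = 37.6 MHz.
37.6 MHz > fs/2 = 19.2 MHz, folds to fs − 37.6 MHz = 0.8 MHz.
Distinct values: {0.8 MHz, 17.8 MHz} → 2.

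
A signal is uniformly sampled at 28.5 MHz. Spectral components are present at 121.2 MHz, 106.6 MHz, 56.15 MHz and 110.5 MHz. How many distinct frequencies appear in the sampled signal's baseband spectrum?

fs/2 = 14.25 MHz.
121.2 MHz mod fs = 7.2 MHz.
7.2 MHz ≤ fs/2 = 14.25 MHz, appears at 7.2 MHz.
106.6 MHz mod fs = 21.1 MHz.
21.1 MHz > fs/2 = 14.25 MHz, folds to fs − 21.1 MHz = 7.4 MHz.
56.15 MHz mod fs = 27.65 MHz.
27.65 MHz > fs/2 = 14.25 MHz, folds to fs − 27.65 MHz = 0.85 MHz.
110.5 MHz mod fs = 25 MHz.
25 MHz > fs/2 = 14.25 MHz, folds to fs − 25 MHz = 3.5 MHz.
Distinct values: {0.85 MHz, 3.5 MHz, 7.2 MHz, 7.4 MHz} → 4.

4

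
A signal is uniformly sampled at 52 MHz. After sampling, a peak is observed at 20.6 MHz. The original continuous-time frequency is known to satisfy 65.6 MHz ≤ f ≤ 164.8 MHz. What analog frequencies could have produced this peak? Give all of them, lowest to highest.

72.6 MHz, 83.4 MHz, 124.6 MHz, 135.4 MHz

Frequencies that alias to 20.6 MHz are k·fs ± 20.6 MHz for integer k ≥ 0.
k=0: 20.6 MHz.
k=1: 31.4 MHz, 72.6 MHz.
k=2: 83.4 MHz, 124.6 MHz.
k=3: 135.4 MHz, 176.6 MHz.
k=4: 187.4 MHz, 228.6 MHz.
Within [65.6 MHz, 164.8 MHz]: 72.6 MHz, 83.4 MHz, 124.6 MHz, 135.4 MHz.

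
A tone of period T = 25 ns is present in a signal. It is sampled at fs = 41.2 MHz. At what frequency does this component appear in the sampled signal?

1.2 MHz

T = 25 ns → f = 1/T = 40 MHz.
40 MHz > fs/2 = 20.6 MHz, folds to fs − 40 MHz = 1.2 MHz.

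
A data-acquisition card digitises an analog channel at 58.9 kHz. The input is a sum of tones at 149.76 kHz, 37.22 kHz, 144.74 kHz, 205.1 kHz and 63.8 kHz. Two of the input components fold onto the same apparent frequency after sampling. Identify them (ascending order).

144.74 kHz, 149.76 kHz

fs/2 = 29.45 kHz.
149.76 kHz mod fs = 31.96 kHz.
31.96 kHz > fs/2 = 29.45 kHz, folds to fs − 31.96 kHz = 26.94 kHz.
37.22 kHz > fs/2 = 29.45 kHz, folds to fs − 37.22 kHz = 21.68 kHz.
144.74 kHz mod fs = 26.94 kHz.
26.94 kHz ≤ fs/2 = 29.45 kHz, appears at 26.94 kHz.
205.1 kHz mod fs = 28.4 kHz.
28.4 kHz ≤ fs/2 = 29.45 kHz, appears at 28.4 kHz.
63.8 kHz mod fs = 4.9 kHz.
4.9 kHz ≤ fs/2 = 29.45 kHz, appears at 4.9 kHz.
144.74 kHz and 149.76 kHz both map to 26.94 kHz.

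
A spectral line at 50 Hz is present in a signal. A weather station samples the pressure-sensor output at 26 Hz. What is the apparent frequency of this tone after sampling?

50 Hz mod fs = 24 Hz.
24 Hz > fs/2 = 13 Hz, folds to fs − 24 Hz = 2 Hz.

2 Hz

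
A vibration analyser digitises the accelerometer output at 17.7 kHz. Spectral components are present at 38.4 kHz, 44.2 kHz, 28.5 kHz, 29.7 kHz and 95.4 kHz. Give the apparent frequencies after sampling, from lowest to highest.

3 kHz, 5.7 kHz, 6.9 kHz, 8.8 kHz

fs/2 = 8.85 kHz.
38.4 kHz mod fs = 3 kHz.
3 kHz ≤ fs/2 = 8.85 kHz, appears at 3 kHz.
44.2 kHz mod fs = 8.8 kHz.
8.8 kHz ≤ fs/2 = 8.85 kHz, appears at 8.8 kHz.
28.5 kHz mod fs = 10.8 kHz.
10.8 kHz > fs/2 = 8.85 kHz, folds to fs − 10.8 kHz = 6.9 kHz.
29.7 kHz mod fs = 12 kHz.
12 kHz > fs/2 = 8.85 kHz, folds to fs − 12 kHz = 5.7 kHz.
95.4 kHz mod fs = 6.9 kHz.
6.9 kHz ≤ fs/2 = 8.85 kHz, appears at 6.9 kHz.
Distinct values: {3 kHz, 5.7 kHz, 6.9 kHz, 8.8 kHz}.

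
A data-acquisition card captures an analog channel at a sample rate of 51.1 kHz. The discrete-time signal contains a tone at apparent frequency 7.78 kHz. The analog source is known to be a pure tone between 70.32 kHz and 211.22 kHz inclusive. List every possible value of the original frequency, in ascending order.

94.42 kHz, 109.98 kHz, 145.52 kHz, 161.08 kHz, 196.62 kHz

Frequencies that alias to 7.78 kHz are k·fs ± 7.78 kHz for integer k ≥ 0.
k=0: 7.78 kHz.
k=1: 43.32 kHz, 58.88 kHz.
k=2: 94.42 kHz, 109.98 kHz.
k=3: 145.52 kHz, 161.08 kHz.
k=4: 196.62 kHz, 212.18 kHz.
k=5: 247.72 kHz, 263.28 kHz.
Within [70.32 kHz, 211.22 kHz]: 94.42 kHz, 109.98 kHz, 145.52 kHz, 161.08 kHz, 196.62 kHz.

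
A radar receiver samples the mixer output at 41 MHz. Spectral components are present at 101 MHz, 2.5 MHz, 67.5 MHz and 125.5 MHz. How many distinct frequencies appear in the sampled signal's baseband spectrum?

3

fs/2 = 20.5 MHz.
101 MHz mod fs = 19 MHz.
19 MHz ≤ fs/2 = 20.5 MHz, appears at 19 MHz.
2.5 MHz ≤ fs/2 = 20.5 MHz, passes unchanged.
67.5 MHz mod fs = 26.5 MHz.
26.5 MHz > fs/2 = 20.5 MHz, folds to fs − 26.5 MHz = 14.5 MHz.
125.5 MHz mod fs = 2.5 MHz.
2.5 MHz ≤ fs/2 = 20.5 MHz, appears at 2.5 MHz.
Distinct values: {2.5 MHz, 14.5 MHz, 19 MHz} → 3.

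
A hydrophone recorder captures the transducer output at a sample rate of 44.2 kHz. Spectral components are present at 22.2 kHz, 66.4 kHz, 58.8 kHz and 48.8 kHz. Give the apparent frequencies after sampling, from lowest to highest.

4.6 kHz, 14.6 kHz, 22 kHz

fs/2 = 22.1 kHz.
22.2 kHz > fs/2 = 22.1 kHz, folds to fs − 22.2 kHz = 22 kHz.
66.4 kHz mod fs = 22.2 kHz.
22.2 kHz > fs/2 = 22.1 kHz, folds to fs − 22.2 kHz = 22 kHz.
58.8 kHz mod fs = 14.6 kHz.
14.6 kHz ≤ fs/2 = 22.1 kHz, appears at 14.6 kHz.
48.8 kHz mod fs = 4.6 kHz.
4.6 kHz ≤ fs/2 = 22.1 kHz, appears at 4.6 kHz.
Distinct values: {4.6 kHz, 14.6 kHz, 22 kHz}.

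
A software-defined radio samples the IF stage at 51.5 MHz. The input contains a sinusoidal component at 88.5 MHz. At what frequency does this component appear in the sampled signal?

14.5 MHz

88.5 MHz mod fs = 37 MHz.
37 MHz > fs/2 = 25.75 MHz, folds to fs − 37 MHz = 14.5 MHz.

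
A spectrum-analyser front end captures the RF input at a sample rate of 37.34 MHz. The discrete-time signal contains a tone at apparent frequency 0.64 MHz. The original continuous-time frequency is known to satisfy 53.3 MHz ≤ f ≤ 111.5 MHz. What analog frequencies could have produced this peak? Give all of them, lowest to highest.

74.04 MHz, 75.32 MHz, 111.38 MHz

Frequencies that alias to 0.64 MHz are k·fs ± 0.64 MHz for integer k ≥ 0.
k=0: 0.64 MHz.
k=1: 36.7 MHz, 37.98 MHz.
k=2: 74.04 MHz, 75.32 MHz.
k=3: 111.38 MHz, 112.66 MHz.
k=4: 148.72 MHz, 150 MHz.
Within [53.3 MHz, 111.5 MHz]: 74.04 MHz, 75.32 MHz, 111.38 MHz.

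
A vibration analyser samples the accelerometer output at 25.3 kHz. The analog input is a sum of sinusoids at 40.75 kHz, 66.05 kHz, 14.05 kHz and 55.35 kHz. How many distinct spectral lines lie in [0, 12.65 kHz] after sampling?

fs/2 = 12.65 kHz.
40.75 kHz mod fs = 15.45 kHz.
15.45 kHz > fs/2 = 12.65 kHz, folds to fs − 15.45 kHz = 9.85 kHz.
66.05 kHz mod fs = 15.45 kHz.
15.45 kHz > fs/2 = 12.65 kHz, folds to fs − 15.45 kHz = 9.85 kHz.
14.05 kHz > fs/2 = 12.65 kHz, folds to fs − 14.05 kHz = 11.25 kHz.
55.35 kHz mod fs = 4.75 kHz.
4.75 kHz ≤ fs/2 = 12.65 kHz, appears at 4.75 kHz.
Distinct values: {4.75 kHz, 9.85 kHz, 11.25 kHz} → 3.

3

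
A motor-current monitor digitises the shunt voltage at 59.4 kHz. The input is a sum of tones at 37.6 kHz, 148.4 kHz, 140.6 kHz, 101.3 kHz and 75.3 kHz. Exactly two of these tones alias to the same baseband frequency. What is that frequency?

21.8 kHz

fs/2 = 29.7 kHz.
37.6 kHz > fs/2 = 29.7 kHz, folds to fs − 37.6 kHz = 21.8 kHz.
148.4 kHz mod fs = 29.6 kHz.
29.6 kHz ≤ fs/2 = 29.7 kHz, appears at 29.6 kHz.
140.6 kHz mod fs = 21.8 kHz.
21.8 kHz ≤ fs/2 = 29.7 kHz, appears at 21.8 kHz.
101.3 kHz mod fs = 41.9 kHz.
41.9 kHz > fs/2 = 29.7 kHz, folds to fs − 41.9 kHz = 17.5 kHz.
75.3 kHz mod fs = 15.9 kHz.
15.9 kHz ≤ fs/2 = 29.7 kHz, appears at 15.9 kHz.
37.6 kHz and 140.6 kHz both map to 21.8 kHz.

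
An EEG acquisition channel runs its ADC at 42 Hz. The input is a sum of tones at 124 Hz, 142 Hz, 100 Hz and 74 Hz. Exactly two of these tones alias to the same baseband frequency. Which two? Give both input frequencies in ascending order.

100 Hz, 142 Hz

fs/2 = 21 Hz.
124 Hz mod fs = 40 Hz.
40 Hz > fs/2 = 21 Hz, folds to fs − 40 Hz = 2 Hz.
142 Hz mod fs = 16 Hz.
16 Hz ≤ fs/2 = 21 Hz, appears at 16 Hz.
100 Hz mod fs = 16 Hz.
16 Hz ≤ fs/2 = 21 Hz, appears at 16 Hz.
74 Hz mod fs = 32 Hz.
32 Hz > fs/2 = 21 Hz, folds to fs − 32 Hz = 10 Hz.
100 Hz and 142 Hz both map to 16 Hz.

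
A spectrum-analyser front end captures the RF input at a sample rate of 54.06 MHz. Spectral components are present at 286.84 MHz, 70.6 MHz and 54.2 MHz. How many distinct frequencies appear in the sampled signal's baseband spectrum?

fs/2 = 27.03 MHz.
286.84 MHz mod fs = 16.54 MHz.
16.54 MHz ≤ fs/2 = 27.03 MHz, appears at 16.54 MHz.
70.6 MHz mod fs = 16.54 MHz.
16.54 MHz ≤ fs/2 = 27.03 MHz, appears at 16.54 MHz.
54.2 MHz mod fs = 0.14 MHz.
0.14 MHz ≤ fs/2 = 27.03 MHz, appears at 0.14 MHz.
Distinct values: {0.14 MHz, 16.54 MHz} → 2.

2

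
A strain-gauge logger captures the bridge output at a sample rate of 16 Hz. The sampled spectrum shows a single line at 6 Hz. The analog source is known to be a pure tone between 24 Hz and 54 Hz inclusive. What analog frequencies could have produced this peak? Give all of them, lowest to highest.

26 Hz, 38 Hz, 42 Hz, 54 Hz

Frequencies that alias to 6 Hz are k·fs ± 6 Hz for integer k ≥ 0.
k=0: 6 Hz.
k=1: 10 Hz, 22 Hz.
k=2: 26 Hz, 38 Hz.
k=3: 42 Hz, 54 Hz.
k=4: 58 Hz, 70 Hz.
Within [24 Hz, 54 Hz]: 26 Hz, 38 Hz, 42 Hz, 54 Hz.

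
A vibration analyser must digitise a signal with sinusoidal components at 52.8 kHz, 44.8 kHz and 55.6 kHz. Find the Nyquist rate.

111.2 kHz

Highest-frequency component: 55.6 kHz.
Nyquist rate = 2 × 55.6 kHz = 111.2 kHz.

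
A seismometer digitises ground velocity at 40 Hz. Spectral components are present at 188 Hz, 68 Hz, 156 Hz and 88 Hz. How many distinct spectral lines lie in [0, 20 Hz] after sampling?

3

fs/2 = 20 Hz.
188 Hz mod fs = 28 Hz.
28 Hz > fs/2 = 20 Hz, folds to fs − 28 Hz = 12 Hz.
68 Hz mod fs = 28 Hz.
28 Hz > fs/2 = 20 Hz, folds to fs − 28 Hz = 12 Hz.
156 Hz mod fs = 36 Hz.
36 Hz > fs/2 = 20 Hz, folds to fs − 36 Hz = 4 Hz.
88 Hz mod fs = 8 Hz.
8 Hz ≤ fs/2 = 20 Hz, appears at 8 Hz.
Distinct values: {4 Hz, 8 Hz, 12 Hz} → 3.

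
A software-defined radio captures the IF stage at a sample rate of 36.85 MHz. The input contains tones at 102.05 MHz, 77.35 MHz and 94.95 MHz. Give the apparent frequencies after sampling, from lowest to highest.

3.65 MHz, 8.5 MHz, 15.6 MHz

fs/2 = 18.425 MHz.
102.05 MHz mod fs = 28.35 MHz.
28.35 MHz > fs/2 = 18.425 MHz, folds to fs − 28.35 MHz = 8.5 MHz.
77.35 MHz mod fs = 3.65 MHz.
3.65 MHz ≤ fs/2 = 18.425 MHz, appears at 3.65 MHz.
94.95 MHz mod fs = 21.25 MHz.
21.25 MHz > fs/2 = 18.425 MHz, folds to fs − 21.25 MHz = 15.6 MHz.
Distinct values: {3.65 MHz, 8.5 MHz, 15.6 MHz}.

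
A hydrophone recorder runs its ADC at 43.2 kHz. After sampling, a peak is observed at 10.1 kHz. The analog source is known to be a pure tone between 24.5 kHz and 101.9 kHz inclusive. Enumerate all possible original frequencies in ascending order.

33.1 kHz, 53.3 kHz, 76.3 kHz, 96.5 kHz

Frequencies that alias to 10.1 kHz are k·fs ± 10.1 kHz for integer k ≥ 0.
k=0: 10.1 kHz.
k=1: 33.1 kHz, 53.3 kHz.
k=2: 76.3 kHz, 96.5 kHz.
k=3: 119.5 kHz, 139.7 kHz.
Within [24.5 kHz, 101.9 kHz]: 33.1 kHz, 53.3 kHz, 76.3 kHz, 96.5 kHz.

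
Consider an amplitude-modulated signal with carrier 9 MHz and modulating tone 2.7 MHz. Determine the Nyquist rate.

23.4 MHz

AM sidebands sit at fc ± fm = 6.3 MHz and 11.7 MHz.
Highest-frequency component: 11.7 MHz.
Nyquist rate = 2 × 11.7 MHz = 23.4 MHz.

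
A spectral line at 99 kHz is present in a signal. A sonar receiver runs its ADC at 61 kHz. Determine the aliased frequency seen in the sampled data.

99 kHz mod fs = 38 kHz.
38 kHz > fs/2 = 30.5 kHz, folds to fs − 38 kHz = 23 kHz.

23 kHz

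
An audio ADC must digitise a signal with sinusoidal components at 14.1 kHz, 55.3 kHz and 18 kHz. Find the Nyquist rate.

Highest-frequency component: 55.3 kHz.
Nyquist rate = 2 × 55.3 kHz = 110.6 kHz.

110.6 kHz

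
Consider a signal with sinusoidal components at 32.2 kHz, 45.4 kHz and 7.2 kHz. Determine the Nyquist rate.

Highest-frequency component: 45.4 kHz.
Nyquist rate = 2 × 45.4 kHz = 90.8 kHz.

90.8 kHz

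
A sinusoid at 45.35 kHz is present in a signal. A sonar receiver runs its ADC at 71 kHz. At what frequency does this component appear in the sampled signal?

45.35 kHz > fs/2 = 35.5 kHz, folds to fs − 45.35 kHz = 25.65 kHz.

25.65 kHz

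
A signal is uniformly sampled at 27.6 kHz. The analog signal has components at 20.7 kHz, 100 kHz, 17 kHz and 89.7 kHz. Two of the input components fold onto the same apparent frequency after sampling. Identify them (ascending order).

fs/2 = 13.8 kHz.
20.7 kHz > fs/2 = 13.8 kHz, folds to fs − 20.7 kHz = 6.9 kHz.
100 kHz mod fs = 17.2 kHz.
17.2 kHz > fs/2 = 13.8 kHz, folds to fs − 17.2 kHz = 10.4 kHz.
17 kHz > fs/2 = 13.8 kHz, folds to fs − 17 kHz = 10.6 kHz.
89.7 kHz mod fs = 6.9 kHz.
6.9 kHz ≤ fs/2 = 13.8 kHz, appears at 6.9 kHz.
20.7 kHz and 89.7 kHz both map to 6.9 kHz.

20.7 kHz, 89.7 kHz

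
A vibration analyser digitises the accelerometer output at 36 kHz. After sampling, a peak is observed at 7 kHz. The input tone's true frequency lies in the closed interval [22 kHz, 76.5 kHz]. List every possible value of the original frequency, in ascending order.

Frequencies that alias to 7 kHz are k·fs ± 7 kHz for integer k ≥ 0.
k=0: 7 kHz.
k=1: 29 kHz, 43 kHz.
k=2: 65 kHz, 79 kHz.
k=3: 101 kHz, 115 kHz.
Within [22 kHz, 76.5 kHz]: 29 kHz, 43 kHz, 65 kHz.

29 kHz, 43 kHz, 65 kHz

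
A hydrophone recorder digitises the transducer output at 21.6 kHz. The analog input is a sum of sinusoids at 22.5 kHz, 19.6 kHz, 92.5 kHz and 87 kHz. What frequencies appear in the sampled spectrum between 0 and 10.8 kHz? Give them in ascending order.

fs/2 = 10.8 kHz.
22.5 kHz mod fs = 0.9 kHz.
0.9 kHz ≤ fs/2 = 10.8 kHz, appears at 0.9 kHz.
19.6 kHz > fs/2 = 10.8 kHz, folds to fs − 19.6 kHz = 2 kHz.
92.5 kHz mod fs = 6.1 kHz.
6.1 kHz ≤ fs/2 = 10.8 kHz, appears at 6.1 kHz.
87 kHz mod fs = 0.6 kHz.
0.6 kHz ≤ fs/2 = 10.8 kHz, appears at 0.6 kHz.
Distinct values: {0.6 kHz, 0.9 kHz, 2 kHz, 6.1 kHz}.

0.6 kHz, 0.9 kHz, 2 kHz, 6.1 kHz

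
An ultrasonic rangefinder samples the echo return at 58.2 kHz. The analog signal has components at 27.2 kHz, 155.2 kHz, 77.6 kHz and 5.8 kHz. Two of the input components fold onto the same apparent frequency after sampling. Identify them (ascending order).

77.6 kHz, 155.2 kHz

fs/2 = 29.1 kHz.
27.2 kHz ≤ fs/2 = 29.1 kHz, passes unchanged.
155.2 kHz mod fs = 38.8 kHz.
38.8 kHz > fs/2 = 29.1 kHz, folds to fs − 38.8 kHz = 19.4 kHz.
77.6 kHz mod fs = 19.4 kHz.
19.4 kHz ≤ fs/2 = 29.1 kHz, appears at 19.4 kHz.
5.8 kHz ≤ fs/2 = 29.1 kHz, passes unchanged.
77.6 kHz and 155.2 kHz both map to 19.4 kHz.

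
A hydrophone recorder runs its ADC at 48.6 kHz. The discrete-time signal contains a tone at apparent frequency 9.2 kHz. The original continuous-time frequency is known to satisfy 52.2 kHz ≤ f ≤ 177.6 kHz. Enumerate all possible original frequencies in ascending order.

Frequencies that alias to 9.2 kHz are k·fs ± 9.2 kHz for integer k ≥ 0.
k=0: 9.2 kHz.
k=1: 39.4 kHz, 57.8 kHz.
k=2: 88 kHz, 106.4 kHz.
k=3: 136.6 kHz, 155 kHz.
k=4: 185.2 kHz, 203.6 kHz.
Within [52.2 kHz, 177.6 kHz]: 57.8 kHz, 88 kHz, 106.4 kHz, 136.6 kHz, 155 kHz.

57.8 kHz, 88 kHz, 106.4 kHz, 136.6 kHz, 155 kHz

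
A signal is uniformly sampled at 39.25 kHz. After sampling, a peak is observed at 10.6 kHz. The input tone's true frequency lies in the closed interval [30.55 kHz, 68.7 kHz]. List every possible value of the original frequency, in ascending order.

Frequencies that alias to 10.6 kHz are k·fs ± 10.6 kHz for integer k ≥ 0.
k=0: 10.6 kHz.
k=1: 28.65 kHz, 49.85 kHz.
k=2: 67.9 kHz, 89.1 kHz.
k=3: 107.15 kHz, 128.35 kHz.
Within [30.55 kHz, 68.7 kHz]: 49.85 kHz, 67.9 kHz.

49.85 kHz, 67.9 kHz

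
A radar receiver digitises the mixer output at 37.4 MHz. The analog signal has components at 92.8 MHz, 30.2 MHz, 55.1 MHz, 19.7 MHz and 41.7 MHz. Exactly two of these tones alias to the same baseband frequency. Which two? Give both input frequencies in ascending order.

19.7 MHz, 55.1 MHz

fs/2 = 18.7 MHz.
92.8 MHz mod fs = 18 MHz.
18 MHz ≤ fs/2 = 18.7 MHz, appears at 18 MHz.
30.2 MHz > fs/2 = 18.7 MHz, folds to fs − 30.2 MHz = 7.2 MHz.
55.1 MHz mod fs = 17.7 MHz.
17.7 MHz ≤ fs/2 = 18.7 MHz, appears at 17.7 MHz.
19.7 MHz > fs/2 = 18.7 MHz, folds to fs − 19.7 MHz = 17.7 MHz.
41.7 MHz mod fs = 4.3 MHz.
4.3 MHz ≤ fs/2 = 18.7 MHz, appears at 4.3 MHz.
19.7 MHz and 55.1 MHz both map to 17.7 MHz.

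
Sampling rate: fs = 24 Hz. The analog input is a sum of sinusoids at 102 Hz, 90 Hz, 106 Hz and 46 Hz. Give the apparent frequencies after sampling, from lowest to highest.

fs/2 = 12 Hz.
102 Hz mod fs = 6 Hz.
6 Hz ≤ fs/2 = 12 Hz, appears at 6 Hz.
90 Hz mod fs = 18 Hz.
18 Hz > fs/2 = 12 Hz, folds to fs − 18 Hz = 6 Hz.
106 Hz mod fs = 10 Hz.
10 Hz ≤ fs/2 = 12 Hz, appears at 10 Hz.
46 Hz mod fs = 22 Hz.
22 Hz > fs/2 = 12 Hz, folds to fs − 22 Hz = 2 Hz.
Distinct values: {2 Hz, 6 Hz, 10 Hz}.

2 Hz, 6 Hz, 10 Hz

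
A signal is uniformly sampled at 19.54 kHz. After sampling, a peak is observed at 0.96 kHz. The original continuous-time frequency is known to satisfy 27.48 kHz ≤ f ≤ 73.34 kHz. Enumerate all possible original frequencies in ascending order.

38.12 kHz, 40.04 kHz, 57.66 kHz, 59.58 kHz

Frequencies that alias to 0.96 kHz are k·fs ± 0.96 kHz for integer k ≥ 0.
k=0: 0.96 kHz.
k=1: 18.58 kHz, 20.5 kHz.
k=2: 38.12 kHz, 40.04 kHz.
k=3: 57.66 kHz, 59.58 kHz.
k=4: 77.2 kHz, 79.12 kHz.
Within [27.48 kHz, 73.34 kHz]: 38.12 kHz, 40.04 kHz, 57.66 kHz, 59.58 kHz.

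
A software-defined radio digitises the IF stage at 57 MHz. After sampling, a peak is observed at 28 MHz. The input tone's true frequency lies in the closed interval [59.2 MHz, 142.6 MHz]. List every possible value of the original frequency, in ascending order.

Frequencies that alias to 28 MHz are k·fs ± 28 MHz for integer k ≥ 0.
k=0: 28 MHz.
k=1: 29 MHz, 85 MHz.
k=2: 86 MHz, 142 MHz.
k=3: 143 MHz, 199 MHz.
Within [59.2 MHz, 142.6 MHz]: 85 MHz, 86 MHz, 142 MHz.

85 MHz, 86 MHz, 142 MHz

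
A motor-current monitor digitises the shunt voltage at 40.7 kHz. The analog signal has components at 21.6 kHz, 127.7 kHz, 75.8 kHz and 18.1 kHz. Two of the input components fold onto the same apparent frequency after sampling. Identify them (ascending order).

fs/2 = 20.35 kHz.
21.6 kHz > fs/2 = 20.35 kHz, folds to fs − 21.6 kHz = 19.1 kHz.
127.7 kHz mod fs = 5.6 kHz.
5.6 kHz ≤ fs/2 = 20.35 kHz, appears at 5.6 kHz.
75.8 kHz mod fs = 35.1 kHz.
35.1 kHz > fs/2 = 20.35 kHz, folds to fs − 35.1 kHz = 5.6 kHz.
18.1 kHz ≤ fs/2 = 20.35 kHz, passes unchanged.
75.8 kHz and 127.7 kHz both map to 5.6 kHz.

75.8 kHz, 127.7 kHz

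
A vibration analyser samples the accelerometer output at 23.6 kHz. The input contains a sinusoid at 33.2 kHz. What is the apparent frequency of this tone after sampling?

9.6 kHz

33.2 kHz mod fs = 9.6 kHz.
9.6 kHz ≤ fs/2 = 11.8 kHz, appears at 9.6 kHz.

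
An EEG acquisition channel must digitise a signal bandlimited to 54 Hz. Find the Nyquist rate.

Nyquist rate = 2 × 54 Hz = 108 Hz.

108 Hz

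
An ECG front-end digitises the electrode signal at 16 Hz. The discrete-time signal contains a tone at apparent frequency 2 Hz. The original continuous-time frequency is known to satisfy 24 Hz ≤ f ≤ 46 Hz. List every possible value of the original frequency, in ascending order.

30 Hz, 34 Hz, 46 Hz

Frequencies that alias to 2 Hz are k·fs ± 2 Hz for integer k ≥ 0.
k=0: 2 Hz.
k=1: 14 Hz, 18 Hz.
k=2: 30 Hz, 34 Hz.
k=3: 46 Hz, 50 Hz.
k=4: 62 Hz, 66 Hz.
Within [24 Hz, 46 Hz]: 30 Hz, 34 Hz, 46 Hz.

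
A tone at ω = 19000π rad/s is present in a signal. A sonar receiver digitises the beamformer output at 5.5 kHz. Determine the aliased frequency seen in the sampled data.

ω = 19000π rad/s → f = ω/(2π) = 9500 Hz = 9.5 kHz.
9.5 kHz mod fs = 4 kHz.
4 kHz > fs/2 = 2.75 kHz, folds to fs − 4 kHz = 1.5 kHz.

1.5 kHz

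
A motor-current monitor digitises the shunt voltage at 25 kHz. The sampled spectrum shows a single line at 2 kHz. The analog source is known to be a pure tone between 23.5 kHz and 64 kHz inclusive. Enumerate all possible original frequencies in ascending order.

Frequencies that alias to 2 kHz are k·fs ± 2 kHz for integer k ≥ 0.
k=0: 2 kHz.
k=1: 23 kHz, 27 kHz.
k=2: 48 kHz, 52 kHz.
k=3: 73 kHz, 77 kHz.
Within [23.5 kHz, 64 kHz]: 27 kHz, 48 kHz, 52 kHz.

27 kHz, 48 kHz, 52 kHz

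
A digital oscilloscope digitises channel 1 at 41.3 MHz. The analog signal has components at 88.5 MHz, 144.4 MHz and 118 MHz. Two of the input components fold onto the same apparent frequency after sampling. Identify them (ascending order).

fs/2 = 20.65 MHz.
88.5 MHz mod fs = 5.9 MHz.
5.9 MHz ≤ fs/2 = 20.65 MHz, appears at 5.9 MHz.
144.4 MHz mod fs = 20.5 MHz.
20.5 MHz ≤ fs/2 = 20.65 MHz, appears at 20.5 MHz.
118 MHz mod fs = 35.4 MHz.
35.4 MHz > fs/2 = 20.65 MHz, folds to fs − 35.4 MHz = 5.9 MHz.
88.5 MHz and 118 MHz both map to 5.9 MHz.

88.5 MHz, 118 MHz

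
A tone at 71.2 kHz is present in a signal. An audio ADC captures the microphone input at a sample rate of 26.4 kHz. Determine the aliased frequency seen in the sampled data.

71.2 kHz mod fs = 18.4 kHz.
18.4 kHz > fs/2 = 13.2 kHz, folds to fs − 18.4 kHz = 8 kHz.

8 kHz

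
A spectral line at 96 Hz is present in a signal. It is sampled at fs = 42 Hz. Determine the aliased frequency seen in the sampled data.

96 Hz mod fs = 12 Hz.
12 Hz ≤ fs/2 = 21 Hz, appears at 12 Hz.

12 Hz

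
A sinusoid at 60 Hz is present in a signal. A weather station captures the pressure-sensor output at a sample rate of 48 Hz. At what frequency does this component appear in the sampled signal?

60 Hz mod fs = 12 Hz.
12 Hz ≤ fs/2 = 24 Hz, appears at 12 Hz.

12 Hz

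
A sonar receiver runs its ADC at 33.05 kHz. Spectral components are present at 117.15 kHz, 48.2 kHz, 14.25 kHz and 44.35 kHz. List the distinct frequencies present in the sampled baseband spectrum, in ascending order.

fs/2 = 16.525 kHz.
117.15 kHz mod fs = 18 kHz.
18 kHz > fs/2 = 16.525 kHz, folds to fs − 18 kHz = 15.05 kHz.
48.2 kHz mod fs = 15.15 kHz.
15.15 kHz ≤ fs/2 = 16.525 kHz, appears at 15.15 kHz.
14.25 kHz ≤ fs/2 = 16.525 kHz, passes unchanged.
44.35 kHz mod fs = 11.3 kHz.
11.3 kHz ≤ fs/2 = 16.525 kHz, appears at 11.3 kHz.
Distinct values: {11.3 kHz, 14.25 kHz, 15.05 kHz, 15.15 kHz}.

11.3 kHz, 14.25 kHz, 15.05 kHz, 15.15 kHz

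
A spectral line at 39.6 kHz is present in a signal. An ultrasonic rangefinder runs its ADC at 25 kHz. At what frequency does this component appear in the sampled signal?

39.6 kHz mod fs = 14.6 kHz.
14.6 kHz > fs/2 = 12.5 kHz, folds to fs − 14.6 kHz = 10.4 kHz.

10.4 kHz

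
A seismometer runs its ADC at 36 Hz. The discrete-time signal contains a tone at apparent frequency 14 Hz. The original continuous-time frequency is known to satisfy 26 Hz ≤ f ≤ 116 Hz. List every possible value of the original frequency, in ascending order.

Frequencies that alias to 14 Hz are k·fs ± 14 Hz for integer k ≥ 0.
k=0: 14 Hz.
k=1: 22 Hz, 50 Hz.
k=2: 58 Hz, 86 Hz.
k=3: 94 Hz, 122 Hz.
k=4: 130 Hz, 158 Hz.
Within [26 Hz, 116 Hz]: 50 Hz, 58 Hz, 86 Hz, 94 Hz.

50 Hz, 58 Hz, 86 Hz, 94 Hz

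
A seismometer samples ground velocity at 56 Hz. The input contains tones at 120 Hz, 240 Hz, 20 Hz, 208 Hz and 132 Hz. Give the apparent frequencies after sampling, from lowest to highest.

fs/2 = 28 Hz.
120 Hz mod fs = 8 Hz.
8 Hz ≤ fs/2 = 28 Hz, appears at 8 Hz.
240 Hz mod fs = 16 Hz.
16 Hz ≤ fs/2 = 28 Hz, appears at 16 Hz.
20 Hz ≤ fs/2 = 28 Hz, passes unchanged.
208 Hz mod fs = 40 Hz.
40 Hz > fs/2 = 28 Hz, folds to fs − 40 Hz = 16 Hz.
132 Hz mod fs = 20 Hz.
20 Hz ≤ fs/2 = 28 Hz, appears at 20 Hz.
Distinct values: {8 Hz, 16 Hz, 20 Hz}.

8 Hz, 16 Hz, 20 Hz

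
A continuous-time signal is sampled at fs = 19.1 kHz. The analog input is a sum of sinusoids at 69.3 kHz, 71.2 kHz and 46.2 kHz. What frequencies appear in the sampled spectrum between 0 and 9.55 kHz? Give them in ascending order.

fs/2 = 9.55 kHz.
69.3 kHz mod fs = 12 kHz.
12 kHz > fs/2 = 9.55 kHz, folds to fs − 12 kHz = 7.1 kHz.
71.2 kHz mod fs = 13.9 kHz.
13.9 kHz > fs/2 = 9.55 kHz, folds to fs − 13.9 kHz = 5.2 kHz.
46.2 kHz mod fs = 8 kHz.
8 kHz ≤ fs/2 = 9.55 kHz, appears at 8 kHz.
Distinct values: {5.2 kHz, 7.1 kHz, 8 kHz}.

5.2 kHz, 7.1 kHz, 8 kHz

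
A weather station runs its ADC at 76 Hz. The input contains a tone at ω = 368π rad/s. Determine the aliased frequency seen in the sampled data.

32 Hz

ω = 368π rad/s → f = ω/(2π) = 184 Hz.
184 Hz mod fs = 32 Hz.
32 Hz ≤ fs/2 = 38 Hz, appears at 32 Hz.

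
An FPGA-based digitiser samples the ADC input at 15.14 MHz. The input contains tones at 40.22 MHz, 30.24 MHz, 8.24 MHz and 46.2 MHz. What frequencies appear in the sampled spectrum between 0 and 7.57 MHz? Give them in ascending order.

fs/2 = 7.57 MHz.
40.22 MHz mod fs = 9.94 MHz.
9.94 MHz > fs/2 = 7.57 MHz, folds to fs − 9.94 MHz = 5.2 MHz.
30.24 MHz mod fs = 15.1 MHz.
15.1 MHz > fs/2 = 7.57 MHz, folds to fs − 15.1 MHz = 0.04 MHz.
8.24 MHz > fs/2 = 7.57 MHz, folds to fs − 8.24 MHz = 6.9 MHz.
46.2 MHz mod fs = 0.78 MHz.
0.78 MHz ≤ fs/2 = 7.57 MHz, appears at 0.78 MHz.
Distinct values: {0.04 MHz, 0.78 MHz, 5.2 MHz, 6.9 MHz}.

0.04 MHz, 0.78 MHz, 5.2 MHz, 6.9 MHz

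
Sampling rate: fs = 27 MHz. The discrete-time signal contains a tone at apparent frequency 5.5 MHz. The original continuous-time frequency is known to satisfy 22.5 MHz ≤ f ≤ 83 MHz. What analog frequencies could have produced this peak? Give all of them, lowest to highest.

32.5 MHz, 48.5 MHz, 59.5 MHz, 75.5 MHz

Frequencies that alias to 5.5 MHz are k·fs ± 5.5 MHz for integer k ≥ 0.
k=0: 5.5 MHz.
k=1: 21.5 MHz, 32.5 MHz.
k=2: 48.5 MHz, 59.5 MHz.
k=3: 75.5 MHz, 86.5 MHz.
k=4: 102.5 MHz, 113.5 MHz.
Within [22.5 MHz, 83 MHz]: 32.5 MHz, 48.5 MHz, 59.5 MHz, 75.5 MHz.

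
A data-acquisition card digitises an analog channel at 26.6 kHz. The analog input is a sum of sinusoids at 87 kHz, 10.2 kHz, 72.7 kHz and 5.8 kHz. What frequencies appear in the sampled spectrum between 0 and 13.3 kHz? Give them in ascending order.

5.8 kHz, 7.1 kHz, 7.2 kHz, 10.2 kHz

fs/2 = 13.3 kHz.
87 kHz mod fs = 7.2 kHz.
7.2 kHz ≤ fs/2 = 13.3 kHz, appears at 7.2 kHz.
10.2 kHz ≤ fs/2 = 13.3 kHz, passes unchanged.
72.7 kHz mod fs = 19.5 kHz.
19.5 kHz > fs/2 = 13.3 kHz, folds to fs − 19.5 kHz = 7.1 kHz.
5.8 kHz ≤ fs/2 = 13.3 kHz, passes unchanged.
Distinct values: {5.8 kHz, 7.1 kHz, 7.2 kHz, 10.2 kHz}.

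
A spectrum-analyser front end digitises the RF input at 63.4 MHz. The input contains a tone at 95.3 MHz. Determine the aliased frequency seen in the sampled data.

31.5 MHz

95.3 MHz mod fs = 31.9 MHz.
31.9 MHz > fs/2 = 31.7 MHz, folds to fs − 31.9 MHz = 31.5 MHz.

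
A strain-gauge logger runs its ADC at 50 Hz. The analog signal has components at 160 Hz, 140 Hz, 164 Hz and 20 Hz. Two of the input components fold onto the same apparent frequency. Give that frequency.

fs/2 = 25 Hz.
160 Hz mod fs = 10 Hz.
10 Hz ≤ fs/2 = 25 Hz, appears at 10 Hz.
140 Hz mod fs = 40 Hz.
40 Hz > fs/2 = 25 Hz, folds to fs − 40 Hz = 10 Hz.
164 Hz mod fs = 14 Hz.
14 Hz ≤ fs/2 = 25 Hz, appears at 14 Hz.
20 Hz ≤ fs/2 = 25 Hz, passes unchanged.
140 Hz and 160 Hz both map to 10 Hz.

10 Hz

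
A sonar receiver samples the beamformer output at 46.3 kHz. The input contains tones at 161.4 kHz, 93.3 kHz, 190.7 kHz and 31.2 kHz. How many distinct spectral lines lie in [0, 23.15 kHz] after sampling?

fs/2 = 23.15 kHz.
161.4 kHz mod fs = 22.5 kHz.
22.5 kHz ≤ fs/2 = 23.15 kHz, appears at 22.5 kHz.
93.3 kHz mod fs = 0.7 kHz.
0.7 kHz ≤ fs/2 = 23.15 kHz, appears at 0.7 kHz.
190.7 kHz mod fs = 5.5 kHz.
5.5 kHz ≤ fs/2 = 23.15 kHz, appears at 5.5 kHz.
31.2 kHz > fs/2 = 23.15 kHz, folds to fs − 31.2 kHz = 15.1 kHz.
Distinct values: {0.7 kHz, 5.5 kHz, 15.1 kHz, 22.5 kHz} → 4.

4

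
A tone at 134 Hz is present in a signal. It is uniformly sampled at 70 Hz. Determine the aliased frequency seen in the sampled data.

134 Hz mod fs = 64 Hz.
64 Hz > fs/2 = 35 Hz, folds to fs − 64 Hz = 6 Hz.

6 Hz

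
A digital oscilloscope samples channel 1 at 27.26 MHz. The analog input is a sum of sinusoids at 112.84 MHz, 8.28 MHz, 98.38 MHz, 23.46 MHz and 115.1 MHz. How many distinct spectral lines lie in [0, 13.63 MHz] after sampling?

4

fs/2 = 13.63 MHz.
112.84 MHz mod fs = 3.8 MHz.
3.8 MHz ≤ fs/2 = 13.63 MHz, appears at 3.8 MHz.
8.28 MHz ≤ fs/2 = 13.63 MHz, passes unchanged.
98.38 MHz mod fs = 16.6 MHz.
16.6 MHz > fs/2 = 13.63 MHz, folds to fs − 16.6 MHz = 10.66 MHz.
23.46 MHz > fs/2 = 13.63 MHz, folds to fs − 23.46 MHz = 3.8 MHz.
115.1 MHz mod fs = 6.06 MHz.
6.06 MHz ≤ fs/2 = 13.63 MHz, appears at 6.06 MHz.
Distinct values: {3.8 MHz, 6.06 MHz, 8.28 MHz, 10.66 MHz} → 4.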